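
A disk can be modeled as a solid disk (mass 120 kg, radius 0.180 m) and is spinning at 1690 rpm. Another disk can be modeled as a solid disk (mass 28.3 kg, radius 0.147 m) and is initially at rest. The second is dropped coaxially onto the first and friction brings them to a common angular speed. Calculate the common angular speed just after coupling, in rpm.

The coupling torques are internal; angular momentum about the shared axis is conserved.
Moments of inertia: I_A = ½(120)(0.180)² = 1.944 kg·m²; I_B = ½(28.3)(0.147)² = 0.3058 kg·m².
Taking A's sense as positive: L = (1.944)(1690) = 3285 kg·m²·rpm.
Combined I = 1.944 + 0.3058 = 2.250 kg·m².
ω_f = L / I = 3285 / 2.250 = 1460 rpm.

|ω_f| ≈ 1460 rpm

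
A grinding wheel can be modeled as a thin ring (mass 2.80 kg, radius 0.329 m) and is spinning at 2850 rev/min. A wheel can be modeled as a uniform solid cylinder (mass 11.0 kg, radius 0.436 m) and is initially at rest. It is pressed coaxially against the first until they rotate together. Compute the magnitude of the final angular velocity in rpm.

|ω_f| ≈ 640 rpm

No external torque acts about the common axis, so total angular momentum is conserved.
Moments of inertia: I_A = (2.80)(0.329)² = 0.3031 kg·m²; I_B = ½(11.0)(0.436)² = 1.046 kg·m².
Taking A's sense as positive: L = (0.3031)(2850) = 863.8 kg·m²·rpm.
Combined I = 0.3031 + 1.046 = 1.349 kg·m².
ω_f = L / I = 863.8 / 1.349 = 640.5 rpm.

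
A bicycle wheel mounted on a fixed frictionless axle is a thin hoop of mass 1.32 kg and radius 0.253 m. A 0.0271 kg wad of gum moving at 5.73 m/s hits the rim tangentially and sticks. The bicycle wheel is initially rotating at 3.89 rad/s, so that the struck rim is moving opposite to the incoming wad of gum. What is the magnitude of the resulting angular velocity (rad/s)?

About the axle the impulsive forces during the collision are internal, so angular momentum about that axis is conserved.
I_p = (1.32)(0.253)² = 0.08449 kg·m². Taking the sense of the wad of gum's angular momentum as positive, L_{wad} = m v R = (0.0271)(5.73)(0.253) = 0.03929 kg·m²/s.
L_i = −I_p ω_p + m v R = −(0.08449)(3.89) + 0.03929 = -0.2894 kg·m²/s.
After sticking, I_f = I_p + m R² = 0.08449 + (0.0271)(0.253)² = 0.08623 kg·m².
ω_f = L_i / I_f = -0.2894 / 0.08623 = -3.356 rad/s.

|ω_f| ≈ 3.36 rad/s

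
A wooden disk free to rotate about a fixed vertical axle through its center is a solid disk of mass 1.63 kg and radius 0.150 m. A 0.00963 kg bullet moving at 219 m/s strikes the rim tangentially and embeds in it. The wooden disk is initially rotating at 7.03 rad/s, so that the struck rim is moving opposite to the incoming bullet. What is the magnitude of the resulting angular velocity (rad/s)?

About the axle the impulsive forces during the collision are internal, so angular momentum about that axis is conserved.
I_p = ½(1.63)(0.150)² = 0.01834 kg·m². Taking the sense of the bullet's angular momentum as positive, L_{bullet} = m v R = (0.00963)(219)(0.150) = 0.3163 kg·m²/s.
L_i = −I_p ω_p + m v R = −(0.01834)(7.03) + 0.3163 = 0.1874 kg·m²/s.
After sticking, I_f = I_p + m R² = 0.01834 + (0.00963)(0.150)² = 0.01855 kg·m².
ω_f = L_i / I_f = 0.1874 / 0.01855 = 10.10 rad/s.

|ω_f| ≈ 10.1 rad/s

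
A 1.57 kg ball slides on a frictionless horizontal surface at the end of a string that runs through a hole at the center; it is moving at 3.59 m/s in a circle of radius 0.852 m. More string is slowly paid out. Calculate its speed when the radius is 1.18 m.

v₂ ≈ 2.59 m/s

The only horizontal force on the mass is along the cord (radial), so it exerts no torque about the hole and angular momentum m v r is conserved.
v₂ = v₁ r₁ / r₂ = (3.59)(0.852) / (1.18) = 2.592 m/s.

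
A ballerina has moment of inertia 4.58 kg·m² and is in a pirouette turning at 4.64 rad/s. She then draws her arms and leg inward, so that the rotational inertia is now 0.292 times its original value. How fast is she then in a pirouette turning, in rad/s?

ω₂ ≈ 15.9 rad/s

Angular momentum about the spin axis is conserved since the torque about it is zero.
I₂ = 0.292 × 4.58 = 1.337 kg·m².
ω₂ = I₁ω₁ / I₂ = (4.580)(4.64 rad/s) / (1.337) = 15.89 rad/s.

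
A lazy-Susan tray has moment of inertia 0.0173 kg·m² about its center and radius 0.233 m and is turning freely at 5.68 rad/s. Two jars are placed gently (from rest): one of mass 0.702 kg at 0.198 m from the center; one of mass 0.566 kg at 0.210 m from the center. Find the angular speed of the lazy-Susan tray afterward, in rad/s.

ω_f ≈ 1.41 rad/s

The added mass arrives with no angular momentum about the center, and any external torque about the center is negligible, so the system's angular momentum is conserved.
Added inertia Σmr² = (0.702)(0.198)² + (0.566)(0.210)² = 0.05248 kg·m²; I_f = 0.01730 + 0.05248 = 0.06978 kg·m².
ω_f = I_p ω_i / I_f = (0.01730)(5.68) / 0.06978 = 1.408 rad/s.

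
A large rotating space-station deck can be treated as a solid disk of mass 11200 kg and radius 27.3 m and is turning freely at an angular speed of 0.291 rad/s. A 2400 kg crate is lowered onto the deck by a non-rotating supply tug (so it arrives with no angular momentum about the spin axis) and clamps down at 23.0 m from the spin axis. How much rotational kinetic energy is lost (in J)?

energy lost ≈ 41200 J

The added mass arrives with no angular momentum about the spin axis, and any external torque about the spin axis is negligible, so the system's angular momentum is conserved.
I_p = ½(11200)(27.3)² = 4.174e+06 kg·m².
Added inertia Σmr² = (2400)(23.0)² = 1.270e+06 kg·m²; I_f = 4.174e+06 + 1.270e+06 = 5.443e+06 kg·m².
ω_f = I_p ω_i / I_f = (4.174e+06)(0.291) / 5.443e+06 = 0.2231 rad/s.
KE_i = ½(4.174e+06)(0.2910 rad/s)² = 1.767e+05 J; KE_f = ½(5.443e+06)(0.2231)² = 1.355e+05 J.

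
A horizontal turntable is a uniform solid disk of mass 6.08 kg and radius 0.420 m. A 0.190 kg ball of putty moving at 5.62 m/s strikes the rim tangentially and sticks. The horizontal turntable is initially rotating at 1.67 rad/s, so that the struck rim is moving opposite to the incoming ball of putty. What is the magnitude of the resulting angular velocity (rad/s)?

|ω_f| ≈ 0.785 rad/s

The axle reaction passes through the axle and exerts no torque about it; angular momentum about the axle is conserved through the impact.
I_p = ½(6.08)(0.420)² = 0.5363 kg·m². Taking the sense of the ball of putty's angular momentum as positive, L_{ball} = m v R = (0.190)(5.62)(0.420) = 0.4485 kg·m²/s.
L_i = −I_p ω_p + m v R = −(0.5363)(1.67) + 0.4485 = -0.4471 kg·m²/s.
After sticking, I_f = I_p + m R² = 0.5363 + (0.190)(0.420)² = 0.5698 kg·m².
ω_f = L_i / I_f = -0.4471 / 0.5698 = -0.7846 rad/s.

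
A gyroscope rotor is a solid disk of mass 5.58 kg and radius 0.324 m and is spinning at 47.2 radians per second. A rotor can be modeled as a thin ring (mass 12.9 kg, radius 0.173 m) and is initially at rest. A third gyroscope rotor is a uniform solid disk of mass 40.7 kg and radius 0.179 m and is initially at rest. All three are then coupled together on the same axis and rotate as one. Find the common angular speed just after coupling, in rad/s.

|ω_f| ≈ 10.4 rad/s

The coupling torques are internal; angular momentum about the shared axis is conserved.
Moments of inertia: I_A = ½(5.58)(0.324)² = 0.2929 kg·m²; I_B = (12.9)(0.173)² = 0.3861 kg·m²; I_C = ½(40.7)(0.179)² = 0.6520 kg·m².
Taking A's sense as positive: L = (0.2929)(47.2) = 13.82 kg·m²·rad/s.
Combined I = 0.2929 + 0.3861 + 0.6520 = 1.331 kg·m².
ω_f = L / I = 13.82 / 1.331 = 10.39 rad/s.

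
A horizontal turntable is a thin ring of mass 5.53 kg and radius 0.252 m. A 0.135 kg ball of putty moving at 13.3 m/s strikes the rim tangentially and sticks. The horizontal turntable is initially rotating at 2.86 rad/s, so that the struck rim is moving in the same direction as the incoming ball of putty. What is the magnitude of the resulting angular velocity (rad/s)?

About the axle the impulsive forces during the collision are internal, so angular momentum about that axis is conserved.
I_p = (5.53)(0.252)² = 0.3512 kg·m². Taking the sense of the ball of putty's angular momentum as positive, L_{ball} = m v R = (0.135)(13.3)(0.252) = 0.4525 kg·m²/s.
L_i = +I_p ω_p + m v R = +(0.3512)(2.86) + 0.4525 = 1.457 kg·m²/s.
After sticking, I_f = I_p + m R² = 0.3512 + (0.135)(0.252)² = 0.3598 kg·m².
ω_f = L_i / I_f = 1.457 / 0.3598 = 4.050 rad/s.

|ω_f| ≈ 4.05 rad/s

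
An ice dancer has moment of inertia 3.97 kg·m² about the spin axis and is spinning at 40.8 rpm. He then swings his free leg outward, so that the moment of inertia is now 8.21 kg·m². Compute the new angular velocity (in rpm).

No external torque acts about the spin axis, so angular momentum is conserved.
ω₂ = I₁ω₁ / I₂ = (3.970)(40.8 rpm) / (8.210) = 19.73 rpm.

ω₂ ≈ 19.7 rpm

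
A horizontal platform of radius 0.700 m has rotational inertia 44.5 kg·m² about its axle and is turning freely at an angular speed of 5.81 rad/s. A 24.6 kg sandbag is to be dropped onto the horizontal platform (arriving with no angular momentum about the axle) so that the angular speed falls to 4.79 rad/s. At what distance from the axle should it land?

r ≈ 0.621 m

The added mass arrives with no angular momentum about the axle, and any external torque about the axle is negligible, so the system's angular momentum is conserved.
I_p ω_i = (I_p + m r²) ω_f ⇒ m r² = I_p(ω_i/ω_f − 1) = 44.50(5.81/4.79 − 1) = 9.476 kg·m².
r = √(9.476/24.6) = 0.6206 m.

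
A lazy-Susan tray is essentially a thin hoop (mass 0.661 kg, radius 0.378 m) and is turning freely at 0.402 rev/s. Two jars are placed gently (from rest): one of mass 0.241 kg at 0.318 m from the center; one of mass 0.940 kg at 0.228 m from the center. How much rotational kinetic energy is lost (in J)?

energy lost ≈ 0.132 J

The added mass arrives with no angular momentum about the center, and any external torque about the center is negligible, so the system's angular momentum is conserved.
I_p = (0.661)(0.378)² = 0.09445 kg·m².
Added inertia Σmr² = (0.241)(0.318)² + (0.940)(0.228)² = 0.07324 kg·m²; I_f = 0.09445 + 0.07324 = 0.1677 kg·m².
ω_f = I_p ω_i / I_f = (0.09445)(0.402) / 0.1677 = 0.2264 rev/s.
KE_i = ½(0.09445)(2.526 rad/s)² = 0.3013 J; KE_f = ½(0.1677)(1.423)² = 0.1697 J.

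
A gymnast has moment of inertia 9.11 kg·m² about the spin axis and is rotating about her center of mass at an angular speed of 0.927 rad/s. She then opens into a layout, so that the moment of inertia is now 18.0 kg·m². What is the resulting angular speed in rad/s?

ω₂ ≈ 0.469 rad/s

Angular momentum about the spin axis is conserved since the torque about it is zero.
ω₂ = I₁ω₁ / I₂ = (9.110)(0.927 rad/s) / (18.00) = 0.4692 rad/s.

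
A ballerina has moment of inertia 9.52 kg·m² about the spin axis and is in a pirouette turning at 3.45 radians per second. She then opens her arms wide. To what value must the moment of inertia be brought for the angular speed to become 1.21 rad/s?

I₂ ≈ 27.1 kg·m²

Angular momentum about the spin axis is conserved since the torque about it is zero.
I₂ = I₁ω₁ / ω₂ = (9.52)(3.45) / (1.21) = 27.14 kg·m².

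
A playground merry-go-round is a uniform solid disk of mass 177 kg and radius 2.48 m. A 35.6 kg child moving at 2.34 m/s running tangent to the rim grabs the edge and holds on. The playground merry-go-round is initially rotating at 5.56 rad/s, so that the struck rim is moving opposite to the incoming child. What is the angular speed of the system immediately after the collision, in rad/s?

The axle reaction passes through the axle and exerts no torque about it; angular momentum about the axle is conserved through the impact.
I_p = ½(177)(2.48)² = 544.3 kg·m². Taking the sense of the child's angular momentum as positive, L_{child} = m v R = (35.6)(2.34)(2.48) = 206.6 kg·m²/s.
L_i = −I_p ω_p + m v R = −(544.3)(5.56) + 206.6 = -2820 kg·m²/s.
After sticking, I_f = I_p + m R² = 544.3 + (35.6)(2.48)² = 763.3 kg·m².
ω_f = L_i / I_f = -2820 / 763.3 = -3.694 rad/s.

|ω_f| ≈ 3.69 rad/s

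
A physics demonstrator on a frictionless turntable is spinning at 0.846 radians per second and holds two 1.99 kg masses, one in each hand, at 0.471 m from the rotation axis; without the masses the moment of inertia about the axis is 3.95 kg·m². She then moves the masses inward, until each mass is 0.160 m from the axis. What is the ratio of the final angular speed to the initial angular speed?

Angular momentum about the spin axis is conserved since the torque about it is zero.
I₁ = 3.95 + 2(1.99)(0.471)² = 4.833 kg·m²; I₂ = 3.95 + 2(1.99)(0.160)² = 4.052 kg·m².
ω₂/ω₁ = I₁/I₂ = 4.833 / 4.052 = 1.193.

ω₂/ω₁ ≈ 1.19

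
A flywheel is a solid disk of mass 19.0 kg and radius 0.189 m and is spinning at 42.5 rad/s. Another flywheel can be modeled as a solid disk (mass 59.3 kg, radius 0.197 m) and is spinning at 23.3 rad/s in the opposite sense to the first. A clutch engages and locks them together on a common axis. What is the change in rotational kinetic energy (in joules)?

The coupling torques are internal; angular momentum about the shared axis is conserved.
Moments of inertia: I_A = ½(19.0)(0.189)² = 0.3393 kg·m²; I_B = ½(59.3)(0.197)² = 1.151 kg·m².
Taking A's sense as positive: L = (0.3393)(42.5) − (1.151)(23.3) = -12.39 kg·m²·rad/s.
Combined I = 0.3393 + 1.151 = 1.490 kg·m².
ω_f = L / I = -12.39 / 1.490 = -8.314 rad/s.
KE_i = ½ΣIω² = 618.8 J; KE_f = ½(1.490)(8.314)² = 51.50 J.

ΔKE ≈ -567 J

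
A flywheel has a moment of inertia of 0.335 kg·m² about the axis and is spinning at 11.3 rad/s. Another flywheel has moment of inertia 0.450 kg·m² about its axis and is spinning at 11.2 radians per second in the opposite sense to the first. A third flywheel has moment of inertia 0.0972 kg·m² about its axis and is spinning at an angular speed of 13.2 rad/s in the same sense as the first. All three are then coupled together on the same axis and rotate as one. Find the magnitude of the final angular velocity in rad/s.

|ω_f| ≈ 0.0324 rad/s

The coupling torques are internal; angular momentum about the shared axis is conserved.
Taking A's sense as positive: L = (0.3350)(11.3) − (0.4500)(11.2) + (0.09720)(13.2) = 0.02854 kg·m²·rad/s.
Combined I = 0.3350 + 0.4500 + 0.09720 = 0.8822 kg·m².
ω_f = L / I = 0.02854 / 0.8822 = 0.03235 rad/s.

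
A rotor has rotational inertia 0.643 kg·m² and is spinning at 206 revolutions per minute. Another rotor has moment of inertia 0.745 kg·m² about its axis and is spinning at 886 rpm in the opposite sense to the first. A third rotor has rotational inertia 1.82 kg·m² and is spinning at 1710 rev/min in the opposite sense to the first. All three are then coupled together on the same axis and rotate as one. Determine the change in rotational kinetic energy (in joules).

ΔKE ≈ -9890 J

The coupling torques are internal; angular momentum about the shared axis is conserved.
Taking A's sense as positive: L = (0.6430)(206) − (0.7450)(886) − (1.820)(1710) = -3640 kg·m²·rpm.
Combined I = 0.6430 + 0.7450 + 1.820 = 3.208 kg·m².
ω_f = L / I = -3640 / 3.208 = -1135 rpm.
KE_i = ½ΣIω² = 32540 J; KE_f = ½(3.208)(118.8)² = 22640 J.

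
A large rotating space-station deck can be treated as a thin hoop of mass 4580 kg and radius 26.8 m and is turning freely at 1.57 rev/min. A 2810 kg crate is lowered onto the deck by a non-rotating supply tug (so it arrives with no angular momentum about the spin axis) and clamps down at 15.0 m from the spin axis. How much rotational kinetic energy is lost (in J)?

energy lost ≈ 7170 J

The added mass arrives with no angular momentum about the spin axis, and any external torque about the spin axis is negligible, so the system's angular momentum is conserved.
I_p = (4580)(26.8)² = 3.290e+06 kg·m².
Added inertia Σmr² = (2810)(15.0)² = 6.322e+05 kg·m²; I_f = 3.290e+06 + 6.322e+05 = 3.922e+06 kg·m².
ω_f = I_p ω_i / I_f = (3.290e+06)(1.57) / 3.922e+06 = 1.317 rpm.
KE_i = ½(3.290e+06)(0.1644 rad/s)² = 44460 J; KE_f = ½(3.922e+06)(0.1379)² = 37290 J.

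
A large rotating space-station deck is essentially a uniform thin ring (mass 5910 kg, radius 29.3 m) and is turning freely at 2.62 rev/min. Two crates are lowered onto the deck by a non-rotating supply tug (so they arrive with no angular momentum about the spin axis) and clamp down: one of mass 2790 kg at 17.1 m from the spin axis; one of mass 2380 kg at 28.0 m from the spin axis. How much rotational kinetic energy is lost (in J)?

energy lost ≈ 66000 J

The added mass arrives with no angular momentum about the spin axis, and any external torque about the spin axis is negligible, so the system's angular momentum is conserved.
I_p = (5910)(29.3)² = 5.074e+06 kg·m².
Added inertia Σmr² = (2790)(17.1)² + (2380)(28.0)² = 2.682e+06 kg·m²; I_f = 5.074e+06 + 2.682e+06 = 7.755e+06 kg·m².
ω_f = I_p ω_i / I_f = (5.074e+06)(2.62) / 7.755e+06 = 1.714 rpm.
KE_i = ½(5.074e+06)(0.2744 rad/s)² = 1.910e+05 J; KE_f = ½(7.755e+06)(0.1795)² = 1.249e+05 J.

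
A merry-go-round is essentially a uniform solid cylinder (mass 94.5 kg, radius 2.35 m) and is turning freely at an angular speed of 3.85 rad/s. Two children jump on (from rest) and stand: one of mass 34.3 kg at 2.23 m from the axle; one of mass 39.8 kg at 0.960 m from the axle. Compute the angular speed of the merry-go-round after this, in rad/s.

The added mass arrives with no angular momentum about the axle, and any external torque about the axle is negligible, so the system's angular momentum is conserved.
I_p = ½(94.5)(2.35)² = 260.9 kg·m².
Added inertia Σmr² = (34.3)(2.23)² + (39.8)(0.960)² = 207.3 kg·m²; I_f = 260.9 + 207.3 = 468.2 kg·m².
ω_f = I_p ω_i / I_f = (260.9)(3.85) / 468.2 = 2.146 rad/s.

ω_f ≈ 2.15 rad/s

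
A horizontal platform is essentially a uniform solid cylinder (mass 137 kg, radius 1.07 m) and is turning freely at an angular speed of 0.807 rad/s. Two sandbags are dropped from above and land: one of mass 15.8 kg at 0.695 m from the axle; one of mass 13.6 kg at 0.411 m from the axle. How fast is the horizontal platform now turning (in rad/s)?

The added mass arrives with no angular momentum about the axle, and any external torque about the axle is negligible, so the system's angular momentum is conserved.
I_p = ½(137)(1.07)² = 78.43 kg·m².
Added inertia Σmr² = (15.8)(0.695)² + (13.6)(0.411)² = 9.929 kg·m²; I_f = 78.43 + 9.929 = 88.35 kg·m².
ω_f = I_p ω_i / I_f = (78.43)(0.807) / 88.35 = 0.7163 rad/s.

ω_f ≈ 0.716 rad/s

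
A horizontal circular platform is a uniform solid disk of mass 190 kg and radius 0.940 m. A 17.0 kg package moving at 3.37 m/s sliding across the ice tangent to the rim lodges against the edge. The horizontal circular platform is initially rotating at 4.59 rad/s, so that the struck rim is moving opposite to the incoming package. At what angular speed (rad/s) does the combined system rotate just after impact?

About the central axle the impulsive forces during the collision are internal, so angular momentum about that axis is conserved.
I_p = ½(190)(0.940)² = 83.94 kg·m². Taking the sense of the package's angular momentum as positive, L_{package} = m v R = (17.0)(3.37)(0.940) = 53.85 kg·m²/s.
L_i = −I_p ω_p + m v R = −(83.94)(4.59) + 53.85 = -331.4 kg·m²/s.
After sticking, I_f = I_p + m R² = 83.94 + (17.0)(0.940)² = 98.96 kg·m².
ω_f = L_i / I_f = -331.4 / 98.96 = -3.349 rad/s.

|ω_f| ≈ 3.35 rad/s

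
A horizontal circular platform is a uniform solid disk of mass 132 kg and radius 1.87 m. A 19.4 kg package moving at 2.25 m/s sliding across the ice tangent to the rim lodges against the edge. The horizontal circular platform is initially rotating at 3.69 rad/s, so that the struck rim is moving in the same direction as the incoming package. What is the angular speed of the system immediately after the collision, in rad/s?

About the central axle the impulsive forces during the collision are internal, so angular momentum about that axis is conserved.
I_p = ½(132)(1.87)² = 230.8 kg·m². Taking the sense of the package's angular momentum as positive, L_{package} = m v R = (19.4)(2.25)(1.87) = 81.63 kg·m²/s.
L_i = +I_p ω_p + m v R = +(230.8)(3.69) + 81.63 = 933.3 kg·m²/s.
After sticking, I_f = I_p + m R² = 230.8 + (19.4)(1.87)² = 298.6 kg·m².
ω_f = L_i / I_f = 933.3 / 298.6 = 3.125 rad/s.

|ω_f| ≈ 3.13 rad/s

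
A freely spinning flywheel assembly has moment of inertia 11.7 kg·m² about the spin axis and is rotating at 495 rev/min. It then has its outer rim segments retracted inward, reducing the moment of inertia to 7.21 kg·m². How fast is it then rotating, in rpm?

ω₂ ≈ 803 rpm

With no external torque about the axis, L is conserved: I₁ω₁ = I₂ω₂.
ω₂ = I₁ω₁ / I₂ = (11.70)(495 rpm) / (7.210) = 803.3 rpm.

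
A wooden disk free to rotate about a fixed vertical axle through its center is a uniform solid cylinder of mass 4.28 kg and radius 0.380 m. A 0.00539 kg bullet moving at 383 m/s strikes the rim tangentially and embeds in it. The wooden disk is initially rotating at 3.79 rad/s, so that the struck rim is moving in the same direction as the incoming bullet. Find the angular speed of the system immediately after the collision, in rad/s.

About the axle the impulsive forces during the collision are internal, so angular momentum about that axis is conserved.
I_p = ½(4.28)(0.380)² = 0.3090 kg·m². Taking the sense of the bullet's angular momentum as positive, L_{bullet} = m v R = (0.00539)(383)(0.380) = 0.7845 kg·m²/s.
L_i = +I_p ω_p + m v R = +(0.3090)(3.79) + 0.7845 = 1.956 kg·m²/s.
After sticking, I_f = I_p + m R² = 0.3090 + (0.00539)(0.380)² = 0.3098 kg·m².
ω_f = L_i / I_f = 1.956 / 0.3098 = 6.313 rad/s.

|ω_f| ≈ 6.31 rad/s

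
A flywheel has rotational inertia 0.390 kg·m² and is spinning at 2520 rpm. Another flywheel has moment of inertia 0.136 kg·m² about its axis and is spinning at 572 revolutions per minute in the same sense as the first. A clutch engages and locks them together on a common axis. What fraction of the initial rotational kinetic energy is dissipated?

fraction ≈ 0.152

No external torque acts about the common axis, so total angular momentum is conserved.
Taking A's sense as positive: L = (0.3900)(2520) + (0.1360)(572) = 1061 kg·m²·rpm.
Combined I = 0.3900 + 0.1360 = 0.5260 kg·m².
ω_f = L / I = 1061 / 0.5260 = 2016 rpm.
KE_i = ½ΣIω² = 13820 J; KE_f = ½(0.5260)(211.2)² = 11730 J.
Fraction dissipated = (KE_i − KE_f)/KE_i = 0.1518.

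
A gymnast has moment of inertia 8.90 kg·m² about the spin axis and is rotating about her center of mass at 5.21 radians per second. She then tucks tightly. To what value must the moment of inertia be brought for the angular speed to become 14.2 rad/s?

I₂ ≈ 3.27 kg·m²

No external torque acts about the spin axis, so angular momentum is conserved.
I₂ = I₁ω₁ / ω₂ = (8.90)(5.21) / (14.2) = 3.265 kg·m².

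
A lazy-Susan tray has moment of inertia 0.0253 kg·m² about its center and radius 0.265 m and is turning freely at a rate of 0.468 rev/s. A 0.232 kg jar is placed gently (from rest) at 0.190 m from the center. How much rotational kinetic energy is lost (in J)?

No external torque acts about the center; L_before = L_after.
Added inertia Σmr² = (0.232)(0.190)² = 0.008375 kg·m²; I_f = 0.02530 + 0.008375 = 0.03368 kg·m².
ω_f = I_p ω_i / I_f = (0.02530)(0.468) / 0.03368 = 0.3516 rev/s.
KE_i = ½(0.02530)(2.941 rad/s)² = 0.1094 J; KE_f = ½(0.03368)(2.209)² = 0.08218 J.

energy lost ≈ 0.0272 J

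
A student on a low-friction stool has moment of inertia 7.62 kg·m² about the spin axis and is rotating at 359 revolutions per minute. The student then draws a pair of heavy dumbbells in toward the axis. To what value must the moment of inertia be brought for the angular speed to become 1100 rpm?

I₂ ≈ 2.49 kg·m²

No external torque acts about the spin axis, so angular momentum is conserved.
I₂ = I₁ω₁ / ω₂ = (7.62)(359) / (1100) = 2.487 kg·m².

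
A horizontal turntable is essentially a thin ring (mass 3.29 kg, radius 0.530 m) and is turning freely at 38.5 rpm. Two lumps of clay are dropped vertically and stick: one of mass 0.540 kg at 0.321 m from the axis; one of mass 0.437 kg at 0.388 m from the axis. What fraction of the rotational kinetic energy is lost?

fraction ≈ 0.116

No external torque acts about the axis; L_before = L_after.
I_p = (3.29)(0.530)² = 0.9242 kg·m².
Added inertia Σmr² = (0.540)(0.321)² + (0.437)(0.388)² = 0.1214 kg·m²; I_f = 0.9242 + 0.1214 = 1.046 kg·m².
ω_f = I_p ω_i / I_f = (0.9242)(38.5) / 1.046 = 34.03 rpm.
KE_i = ½(0.9242)(4.032 rad/s)² = 7.511 J; KE_f = ½(1.046)(3.563)² = 6.639 J.
Fraction lost = 0.1161.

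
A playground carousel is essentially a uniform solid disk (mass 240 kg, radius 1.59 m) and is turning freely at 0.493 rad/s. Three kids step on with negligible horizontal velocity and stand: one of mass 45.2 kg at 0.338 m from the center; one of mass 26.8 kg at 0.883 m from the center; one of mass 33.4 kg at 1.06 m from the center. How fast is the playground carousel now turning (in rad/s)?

ω_f ≈ 0.408 rad/s

No external torque acts about the center; L_before = L_after.
I_p = ½(240)(1.59)² = 303.4 kg·m².
Added inertia Σmr² = (45.2)(0.338)² + (26.8)(0.883)² + (33.4)(1.06)² = 63.59 kg·m²; I_f = 303.4 + 63.59 = 367.0 kg·m².
ω_f = I_p ω_i / I_f = (303.4)(0.493) / 367.0 = 0.4076 rad/s.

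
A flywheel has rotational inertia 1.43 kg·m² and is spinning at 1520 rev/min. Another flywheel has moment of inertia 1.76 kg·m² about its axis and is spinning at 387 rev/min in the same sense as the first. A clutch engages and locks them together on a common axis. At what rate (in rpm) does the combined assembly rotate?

No external torque acts about the common axis, so total angular momentum is conserved.
Taking A's sense as positive: L = (1.430)(1520) + (1.760)(387) = 2855 kg·m²·rpm.
Combined I = 1.430 + 1.760 = 3.190 kg·m².
ω_f = L / I = 2855 / 3.190 = 894.9 rpm.

|ω_f| ≈ 895 rpm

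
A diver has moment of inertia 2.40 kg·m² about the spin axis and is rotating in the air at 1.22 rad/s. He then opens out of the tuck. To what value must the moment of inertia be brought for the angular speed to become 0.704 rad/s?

No external torque acts about the spin axis, so angular momentum is conserved.
I₂ = I₁ω₁ / ω₂ = (2.40)(1.22) / (0.704) = 4.159 kg·m².

I₂ ≈ 4.16 kg·m²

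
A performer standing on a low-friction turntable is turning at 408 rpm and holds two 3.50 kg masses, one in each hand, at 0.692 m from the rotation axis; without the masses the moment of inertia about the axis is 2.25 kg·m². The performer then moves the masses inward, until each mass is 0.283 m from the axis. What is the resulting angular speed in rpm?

No external torque acts about the spin axis, so angular momentum is conserved.
I₁ = 2.25 + 2(3.50)(0.692)² = 5.602 kg·m²; I₂ = 2.25 + 2(3.50)(0.283)² = 2.811 kg·m².
ω₂ = I₁ω₁ / I₂ = (5.602)(408 rpm) / (2.811) = 813.2 rpm.

ω₂ ≈ 813 rpm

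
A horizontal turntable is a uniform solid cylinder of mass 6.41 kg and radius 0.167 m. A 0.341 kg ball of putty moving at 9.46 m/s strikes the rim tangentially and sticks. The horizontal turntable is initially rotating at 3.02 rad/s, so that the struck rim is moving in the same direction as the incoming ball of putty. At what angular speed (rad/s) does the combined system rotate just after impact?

|ω_f| ≈ 8.18 rad/s

About the axle the impulsive forces during the collision are internal, so angular momentum about that axis is conserved.
I_p = ½(6.41)(0.167)² = 0.08938 kg·m². Taking the sense of the ball of putty's angular momentum as positive, L_{ball} = m v R = (0.341)(9.46)(0.167) = 0.5387 kg·m²/s.
L_i = +I_p ω_p + m v R = +(0.08938)(3.02) + 0.5387 = 0.8087 kg·m²/s.
After sticking, I_f = I_p + m R² = 0.08938 + (0.341)(0.167)² = 0.09889 kg·m².
ω_f = L_i / I_f = 0.8087 / 0.09889 = 8.177 rad/s.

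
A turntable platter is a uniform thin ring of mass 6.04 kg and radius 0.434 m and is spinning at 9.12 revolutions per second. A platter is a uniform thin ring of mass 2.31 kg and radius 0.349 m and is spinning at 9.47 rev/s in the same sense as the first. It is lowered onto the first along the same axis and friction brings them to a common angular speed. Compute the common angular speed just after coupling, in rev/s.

|ω_f| ≈ 9.19 rev/s

The coupling torques are internal; angular momentum about the shared axis is conserved.
Moments of inertia: I_A = (6.04)(0.434)² = 1.138 kg·m²; I_B = (2.31)(0.349)² = 0.2814 kg·m².
Taking A's sense as positive: L = (1.138)(9.12) + (0.2814)(9.47) = 13.04 kg·m²·rev/s.
Combined I = 1.138 + 0.2814 = 1.419 kg·m².
ω_f = L / I = 13.04 / 1.419 = 9.189 rev/s.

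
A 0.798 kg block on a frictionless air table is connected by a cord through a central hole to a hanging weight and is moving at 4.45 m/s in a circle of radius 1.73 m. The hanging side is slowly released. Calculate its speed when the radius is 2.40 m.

v₂ ≈ 3.21 m/s

Central (radial) force ⇒ zero torque about the center ⇒ m v r is constant.
v₂ = v₁ r₁ / r₂ = (4.45)(1.73) / (2.40) = 3.208 m/s.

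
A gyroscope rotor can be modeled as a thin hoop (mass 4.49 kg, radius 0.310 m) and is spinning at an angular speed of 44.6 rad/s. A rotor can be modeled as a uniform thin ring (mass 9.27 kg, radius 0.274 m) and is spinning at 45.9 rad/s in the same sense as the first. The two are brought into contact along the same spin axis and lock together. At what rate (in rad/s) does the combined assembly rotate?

|ω_f| ≈ 45.4 rad/s

No external torque acts about the common axis, so total angular momentum is conserved.
Moments of inertia: I_A = (4.49)(0.310)² = 0.4315 kg·m²; I_B = (9.27)(0.274)² = 0.6960 kg·m².
Taking A's sense as positive: L = (0.4315)(44.6) + (0.6960)(45.9) = 51.19 kg·m²·rad/s.
Combined I = 0.4315 + 0.6960 = 1.127 kg·m².
ω_f = L / I = 51.19 / 1.127 = 45.40 rad/s.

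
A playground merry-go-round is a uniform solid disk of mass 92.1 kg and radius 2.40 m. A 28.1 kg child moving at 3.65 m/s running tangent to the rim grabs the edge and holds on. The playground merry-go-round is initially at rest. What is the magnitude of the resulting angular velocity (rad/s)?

|ω_f| ≈ 0.576 rad/s

About the axle the impulsive forces during the collision are internal, so angular momentum about that axis is conserved.
I_p = ½(92.1)(2.40)² = 265.2 kg·m². Taking the sense of the child's angular momentum as positive, L_{child} = m v R = (28.1)(3.65)(2.40) = 246.2 kg·m²/s.
L_i = 0 + 246.2 = 246.2 kg·m²/s.
After sticking, I_f = I_p + m R² = 265.2 + (28.1)(2.40)² = 427.1 kg·m².
ω_f = L_i / I_f = 246.2 / 427.1 = 0.5763 rad/s.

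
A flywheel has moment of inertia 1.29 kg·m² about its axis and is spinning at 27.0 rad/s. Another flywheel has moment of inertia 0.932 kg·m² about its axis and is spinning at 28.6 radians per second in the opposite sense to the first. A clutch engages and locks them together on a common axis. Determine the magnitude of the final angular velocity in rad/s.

The coupling torques are internal; angular momentum about the shared axis is conserved.
Taking A's sense as positive: L = (1.290)(27.0) − (0.9320)(28.6) = 8.175 kg·m²·rad/s.
Combined I = 1.290 + 0.9320 = 2.222 kg·m².
ω_f = L / I = 8.175 / 2.222 = 3.679 rad/s.

|ω_f| ≈ 3.68 rad/s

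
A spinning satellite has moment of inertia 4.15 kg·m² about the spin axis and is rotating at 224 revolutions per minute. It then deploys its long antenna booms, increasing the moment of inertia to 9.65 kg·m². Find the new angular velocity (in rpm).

ω₂ ≈ 96.3 rpm

With no external torque about the axis, L is conserved: I₁ω₁ = I₂ω₂.
ω₂ = I₁ω₁ / I₂ = (4.150)(224 rpm) / (9.650) = 96.33 rpm.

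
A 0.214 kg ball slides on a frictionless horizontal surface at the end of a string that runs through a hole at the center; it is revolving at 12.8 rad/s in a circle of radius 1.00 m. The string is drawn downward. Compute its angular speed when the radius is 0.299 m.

ω₂ ≈ 143 rad/s

The constraining force is radial, so m r² ω about the center is conserved.
ω₂ = ω₁ (r₁/r₂)² = (12.8)(1.00/0.299)² = 143.2 rad/s.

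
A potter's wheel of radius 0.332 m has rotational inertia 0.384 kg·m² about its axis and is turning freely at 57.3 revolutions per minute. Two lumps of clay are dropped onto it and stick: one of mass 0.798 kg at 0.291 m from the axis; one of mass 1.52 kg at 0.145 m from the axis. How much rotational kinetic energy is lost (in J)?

energy lost ≈ 1.42 J

No external torque acts about the axis; L_before = L_after.
Added inertia Σmr² = (0.798)(0.291)² + (1.52)(0.145)² = 0.09953 kg·m²; I_f = 0.3840 + 0.09953 = 0.4835 kg·m².
ω_f = I_p ω_i / I_f = (0.3840)(57.3) / 0.4835 = 45.51 rpm.
KE_i = ½(0.3840)(6.000 rad/s)² = 6.913 J; KE_f = ½(0.4835)(4.765)² = 5.490 J.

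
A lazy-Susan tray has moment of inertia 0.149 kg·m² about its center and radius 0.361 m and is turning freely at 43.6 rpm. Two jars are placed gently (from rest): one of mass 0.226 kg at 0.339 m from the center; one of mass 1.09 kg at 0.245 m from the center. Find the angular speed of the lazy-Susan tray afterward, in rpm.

ω_f ≈ 27.0 rpm

No external torque acts about the center; L_before = L_after.
Added inertia Σmr² = (0.226)(0.339)² + (1.09)(0.245)² = 0.09140 kg·m²; I_f = 0.1490 + 0.09140 = 0.2404 kg·m².
ω_f = I_p ω_i / I_f = (0.1490)(43.6) / 0.2404 = 27.02 rpm.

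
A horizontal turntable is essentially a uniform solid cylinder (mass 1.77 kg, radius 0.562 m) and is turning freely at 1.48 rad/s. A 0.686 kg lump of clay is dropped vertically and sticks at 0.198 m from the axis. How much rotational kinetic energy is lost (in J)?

No external torque acts about the axis; L_before = L_after.
I_p = ½(1.77)(0.562)² = 0.2795 kg·m².
Added inertia Σmr² = (0.686)(0.198)² = 0.02689 kg·m²; I_f = 0.2795 + 0.02689 = 0.3064 kg·m².
ω_f = I_p ω_i / I_f = (0.2795)(1.48) / 0.3064 = 1.350 rad/s.
KE_i = ½(0.2795)(1.480 rad/s)² = 0.3061 J; KE_f = ½(0.3064)(1.350)² = 0.2793 J.

energy lost ≈ 0.0269 J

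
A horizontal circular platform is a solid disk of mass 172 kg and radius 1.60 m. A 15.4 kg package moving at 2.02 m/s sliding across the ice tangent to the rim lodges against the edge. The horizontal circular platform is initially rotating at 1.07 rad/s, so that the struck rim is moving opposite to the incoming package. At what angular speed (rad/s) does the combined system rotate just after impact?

|ω_f| ≈ 0.716 rad/s

The axle reaction passes through the central axle and exerts no torque about it; angular momentum about the central axle is conserved through the impact.
I_p = ½(172)(1.60)² = 220.2 kg·m². Taking the sense of the package's angular momentum as positive, L_{package} = m v R = (15.4)(2.02)(1.60) = 49.77 kg·m²/s.
L_i = −I_p ω_p + m v R = −(220.2)(1.07) + 49.77 = -185.8 kg·m²/s.
After sticking, I_f = I_p + m R² = 220.2 + (15.4)(1.60)² = 259.6 kg·m².
ω_f = L_i / I_f = -185.8 / 259.6 = -0.7158 rad/s.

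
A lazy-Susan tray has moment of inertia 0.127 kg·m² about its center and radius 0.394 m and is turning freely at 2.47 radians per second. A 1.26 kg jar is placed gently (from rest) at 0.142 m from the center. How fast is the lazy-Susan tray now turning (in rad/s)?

ω_f ≈ 2.06 rad/s

The added mass arrives with no angular momentum about the center, and any external torque about the center is negligible, so the system's angular momentum is conserved.
Added inertia Σmr² = (1.26)(0.142)² = 0.02541 kg·m²; I_f = 0.1270 + 0.02541 = 0.1524 kg·m².
ω_f = I_p ω_i / I_f = (0.1270)(2.47) / 0.1524 = 2.058 rad/s.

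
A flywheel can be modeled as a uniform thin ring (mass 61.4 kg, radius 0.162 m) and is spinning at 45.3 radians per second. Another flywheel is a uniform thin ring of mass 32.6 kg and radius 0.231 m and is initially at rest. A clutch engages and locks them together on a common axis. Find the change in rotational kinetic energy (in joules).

ΔKE ≈ -858 J

No external torque acts about the common axis, so total angular momentum is conserved.
Moments of inertia: I_A = (61.4)(0.162)² = 1.611 kg·m²; I_B = (32.6)(0.231)² = 1.740 kg·m².
Taking A's sense as positive: L = (1.611)(45.3) = 73.00 kg·m²·rad/s.
Combined I = 1.611 + 1.740 = 3.351 kg·m².
ω_f = L / I = 73.00 / 3.351 = 21.78 rad/s.
KE_i = ½ΣIω² = 1653 J; KE_f = ½(3.351)(21.78)² = 795.1 J.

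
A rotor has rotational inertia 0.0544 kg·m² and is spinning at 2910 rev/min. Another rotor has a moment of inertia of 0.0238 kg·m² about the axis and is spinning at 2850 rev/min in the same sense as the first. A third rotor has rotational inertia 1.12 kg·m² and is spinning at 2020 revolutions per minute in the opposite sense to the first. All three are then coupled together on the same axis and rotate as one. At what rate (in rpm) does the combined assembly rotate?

The coupling torques are internal; angular momentum about the shared axis is conserved.
Taking A's sense as positive: L = (0.05440)(2910) + (0.02380)(2850) − (1.120)(2020) = -2036 kg·m²·rpm.
Combined I = 0.05440 + 0.02380 + 1.120 = 1.198 kg·m².
ω_f = L / I = -2036 / 1.198 = -1699 rpm.

|ω_f| ≈ 1700 rpm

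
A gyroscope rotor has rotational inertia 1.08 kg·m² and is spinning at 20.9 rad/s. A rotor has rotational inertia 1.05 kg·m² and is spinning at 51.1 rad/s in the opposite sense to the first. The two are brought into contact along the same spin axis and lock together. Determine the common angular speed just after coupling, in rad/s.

The coupling torques are internal; angular momentum about the shared axis is conserved.
Taking A's sense as positive: L = (1.080)(20.9) − (1.050)(51.1) = -31.08 kg·m²·rad/s.
Combined I = 1.080 + 1.050 = 2.130 kg·m².
ω_f = L / I = -31.08 / 2.130 = -14.59 rad/s.

|ω_f| ≈ 14.6 rad/s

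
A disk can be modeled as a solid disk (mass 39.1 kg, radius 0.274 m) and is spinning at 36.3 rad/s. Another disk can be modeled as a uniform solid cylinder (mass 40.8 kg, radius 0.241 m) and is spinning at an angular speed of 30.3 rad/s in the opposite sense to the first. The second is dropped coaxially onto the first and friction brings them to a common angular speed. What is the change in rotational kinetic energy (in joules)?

ΔKE ≈ -1450 J

No external torque acts about the common axis, so total angular momentum is conserved.
Moments of inertia: I_A = ½(39.1)(0.274)² = 1.468 kg·m²; I_B = ½(40.8)(0.241)² = 1.185 kg·m².
Taking A's sense as positive: L = (1.468)(36.3) − (1.185)(30.3) = 17.38 kg·m²·rad/s.
Combined I = 1.468 + 1.185 = 2.653 kg·m².
ω_f = L / I = 17.38 / 2.653 = 6.551 rad/s.
KE_i = ½ΣIω² = 1511 J; KE_f = ½(2.653)(6.551)² = 56.92 J.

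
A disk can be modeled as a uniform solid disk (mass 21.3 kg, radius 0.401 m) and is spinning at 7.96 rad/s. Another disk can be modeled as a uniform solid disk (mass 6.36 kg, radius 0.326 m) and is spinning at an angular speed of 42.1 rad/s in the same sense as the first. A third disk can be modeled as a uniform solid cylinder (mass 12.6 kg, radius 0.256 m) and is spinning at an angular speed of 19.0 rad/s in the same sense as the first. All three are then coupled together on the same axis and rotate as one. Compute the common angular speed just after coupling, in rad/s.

|ω_f| ≈ 14.5 rad/s

No external torque acts about the common axis, so total angular momentum is conserved.
Moments of inertia: I_A = ½(21.3)(0.401)² = 1.713 kg·m²; I_B = ½(6.36)(0.326)² = 0.3380 kg·m²; I_C = ½(12.6)(0.256)² = 0.4129 kg·m².
Taking A's sense as positive: L = (1.713)(7.96) + (0.3380)(42.1) + (0.4129)(19.0) = 35.70 kg·m²·rad/s.
Combined I = 1.713 + 0.3380 + 0.4129 = 2.463 kg·m².
ω_f = L / I = 35.70 / 2.463 = 14.49 rad/s.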